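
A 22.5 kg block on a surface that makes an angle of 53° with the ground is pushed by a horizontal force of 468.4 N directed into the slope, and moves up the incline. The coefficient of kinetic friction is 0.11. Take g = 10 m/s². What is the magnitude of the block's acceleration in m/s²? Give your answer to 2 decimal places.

The horizontal push has components F cos 53° = 468.4 × 0.6018 = 281.883 N up the incline and F sin 53° = 468.4 × 0.7986 = 374.064 N pressing into the surface.
The normal force is therefore N = mg cos 53° + F sin 53° = 135.405 + 374.064 = 509.469 N, and kinetic friction down the slope is μN = 0.11 × 509.469 = 56.042 N.
Along the incline: F cos 53° − mg sin 53° − μN = ma, so 281.883 − 179.685 − 56.042 = 22.5 a, giving a = 2.0514 m/s².

2.05 m/s²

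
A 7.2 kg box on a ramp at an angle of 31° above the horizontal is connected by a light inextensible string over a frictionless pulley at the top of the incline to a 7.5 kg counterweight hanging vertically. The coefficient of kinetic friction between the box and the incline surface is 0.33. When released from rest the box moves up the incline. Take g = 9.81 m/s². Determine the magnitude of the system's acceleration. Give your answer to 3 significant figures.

1.17 m/s²

For the box on the incline: the weight component along the slope is m₁g sin 31° = 7.2 × 9.81 × 0.5150 = 36.375 N and the normal force is N = m₁g cos 31° = 60.543 N.
Kinetic friction opposes the box's motion up the incline: f = μN = 0.33 × 60.543 = 19.979 N acting down the slope.
Newton's second law for the box (up-slope positive): T − 36.375 − 19.979 = 7.2 a. For the hanging counterweight (downward positive): 7.5 × 9.81 − T = 7.5 a.
Adding the two equations eliminates T: 17.221 = 14.7 a, so a = 1.1715 m/s².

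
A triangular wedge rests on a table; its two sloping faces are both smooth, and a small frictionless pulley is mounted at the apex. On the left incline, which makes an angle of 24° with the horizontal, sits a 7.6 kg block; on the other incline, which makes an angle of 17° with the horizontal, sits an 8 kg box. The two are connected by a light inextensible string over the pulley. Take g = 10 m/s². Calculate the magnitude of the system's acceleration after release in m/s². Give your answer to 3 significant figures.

0.482 m/s²

Resolve each weight along its own incline: the 7.6 kg mass has component 7.6 × 10 × sin 24° = 30.912 N down its slope, and the 8 kg mass has 8 × 10 × sin 17° = 23.390 N down its slope.
The 7.6 kg side's 30.912 N exceeds the other side's 23.390 N, so that mass slides down and the 8 kg mass slides up. Taking that direction as positive, Newton's second law for the whole system gives 30.912 − 23.390 = (7.6 + 8) a, so a = 7.522 / 15.6 = 0.4822 m/s².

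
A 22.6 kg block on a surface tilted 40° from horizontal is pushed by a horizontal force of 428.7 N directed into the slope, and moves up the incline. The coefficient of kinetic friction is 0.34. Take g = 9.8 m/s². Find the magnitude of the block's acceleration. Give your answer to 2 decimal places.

The horizontal push has components F cos 40° = 428.7 × 0.7660 = 328.384 N up the incline and F sin 40° = 428.7 × 0.6428 = 275.568 N pressing into the surface.
The normal force is therefore N = mg cos 40° + F sin 40° = 169.654 + 275.568 = 445.222 N, and kinetic friction down the slope is μN = 0.34 × 445.222 = 151.375 N.
Along the incline: F cos 40° − mg sin 40° − μN = ma, so 328.384 − 142.367 − 151.375 = 22.6 a, giving a = 1.5328 m/s².

1.53 m/s²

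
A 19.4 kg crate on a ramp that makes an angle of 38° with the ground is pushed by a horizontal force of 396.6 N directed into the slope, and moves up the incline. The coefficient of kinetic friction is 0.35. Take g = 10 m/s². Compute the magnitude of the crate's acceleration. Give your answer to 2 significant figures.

The horizontal push has components F cos 38° = 396.6 × 0.7880 = 312.521 N up the incline and F sin 38° = 396.6 × 0.6157 = 244.187 N pressing into the surface.
The normal force is therefore N = mg cos 38° + F sin 38° = 152.872 + 244.187 = 397.059 N, and kinetic friction down the slope is μN = 0.35 × 397.059 = 138.971 N.
Along the incline: F cos 38° − mg sin 38° − μN = ma, so 312.521 − 119.446 − 138.971 = 19.4 a, giving a = 2.7889 m/s².

2.8 m/s²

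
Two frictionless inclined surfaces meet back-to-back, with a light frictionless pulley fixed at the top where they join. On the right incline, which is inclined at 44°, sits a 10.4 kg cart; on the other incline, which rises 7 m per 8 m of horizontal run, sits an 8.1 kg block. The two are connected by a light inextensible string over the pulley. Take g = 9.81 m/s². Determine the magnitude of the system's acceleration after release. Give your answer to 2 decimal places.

Resolve each weight along its own incline: the 10.4 kg mass has component 10.4 × 9.81 × sin 44° = 70.872 N down its slope, and the 8.1 kg mass has 8.1 × 9.81 × sin 41.19° = 52.325 N down its slope.
The 10.4 kg side's 70.872 N exceeds the other side's 52.325 N, so that mass slides down and the 8.1 kg mass slides up. Taking that direction as positive, Newton's second law for the whole system gives 70.872 − 52.325 = (10.4 + 8.1) a, so a = 18.547 / 18.5 = 1.0025 m/s².

1.00 m/s²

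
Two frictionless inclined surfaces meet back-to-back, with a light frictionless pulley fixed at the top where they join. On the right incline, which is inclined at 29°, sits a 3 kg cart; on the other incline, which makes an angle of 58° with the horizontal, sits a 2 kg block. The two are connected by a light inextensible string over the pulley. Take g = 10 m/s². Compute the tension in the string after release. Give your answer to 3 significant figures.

Resolve each weight along its own incline: the 3 kg mass has component 3 × 10 × sin 29° = 14.544 N down its slope, and the 2 kg mass has 2 × 10 × sin 58° = 16.961 N down its slope.
The 2 kg side's 16.961 N exceeds the other side's 14.544 N, so that mass slides down and the 3 kg mass slides up. Taking that direction as positive, Newton's second law for the whole system gives 16.961 − 14.544 = (3 + 2) a, so a = 2.417 / 5 = 0.4834 m/s².
For the 3 kg mass (up-slope positive): T − 14.544 = 3 × 0.4834, so T = 15.994 N.

16.0 N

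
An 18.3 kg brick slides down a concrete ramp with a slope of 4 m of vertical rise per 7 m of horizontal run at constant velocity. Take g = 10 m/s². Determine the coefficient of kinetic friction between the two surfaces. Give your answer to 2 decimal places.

0.57

At constant velocity the net force along the incline is zero: mg sin 29.74° = μ mg cos 29.74°.
So μ = tan 29.74° = 0.4961 / 0.8682 = 0.5714.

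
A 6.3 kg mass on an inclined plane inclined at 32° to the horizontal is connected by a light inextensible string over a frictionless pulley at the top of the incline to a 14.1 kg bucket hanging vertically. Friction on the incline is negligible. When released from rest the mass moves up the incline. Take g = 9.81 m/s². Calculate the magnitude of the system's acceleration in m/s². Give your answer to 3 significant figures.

For the mass on the incline: the weight component along the slope is m₁g sin 32° = 6.3 × 9.81 × 0.5299 = 32.749 N and the normal force is N = m₁g cos 32° = 52.412 N.
Newton's second law for the mass (up-slope positive): T − 32.749 = 6.3 a. For the hanging bucket (downward positive): 14.1 × 9.81 − T = 14.1 a.
Adding the two equations eliminates T: 105.572 = 20.4 a, so a = 5.1751 m/s².

5.18 m/s²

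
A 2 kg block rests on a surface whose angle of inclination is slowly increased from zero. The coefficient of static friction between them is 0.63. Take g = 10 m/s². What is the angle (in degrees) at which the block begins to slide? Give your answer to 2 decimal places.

At the threshold of sliding, static friction is at its maximum μ_s N and exactly balances the weight component along the incline: mg sin θ = μ_s mg cos θ.
Hence tan θ = μ_s = 0.63, so θ = arctan(0.63) = 32.2109°.

32.21°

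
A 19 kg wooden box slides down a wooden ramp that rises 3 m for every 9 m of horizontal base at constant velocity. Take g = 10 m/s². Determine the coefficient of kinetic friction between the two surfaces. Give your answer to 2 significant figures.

At constant velocity the net force along the incline is zero: mg sin 18.43° = μ mg cos 18.43°.
So μ = tan 18.43° = 0.3162 / 0.9487 = 0.3333.

0.33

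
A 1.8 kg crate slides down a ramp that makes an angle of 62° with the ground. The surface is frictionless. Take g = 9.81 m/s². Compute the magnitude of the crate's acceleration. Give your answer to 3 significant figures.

Resolving the weight along the incline: the component pulling the crate down the slope is mg sin 62° = 1.8 × 9.81 × 0.8829 = 15.590 N, and the normal force is N = mg cos 62° = 1.8 × 9.81 × 0.4695 = 8.290 N.
With no friction the net force along the incline is 15.590 N, so a = g sin 62° = 15.590 / 1.8 = 8.6611 m/s².

8.66 m/s²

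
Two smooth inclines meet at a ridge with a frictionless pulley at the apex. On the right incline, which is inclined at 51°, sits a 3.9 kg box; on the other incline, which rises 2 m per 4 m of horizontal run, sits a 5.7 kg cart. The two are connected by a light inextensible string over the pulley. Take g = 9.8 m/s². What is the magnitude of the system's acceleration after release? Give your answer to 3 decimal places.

0.492 m/s²

Resolve each weight along its own incline: the 3.9 kg mass has component 3.9 × 9.8 × sin 51° = 29.703 N down its slope, and the 5.7 kg mass has 5.7 × 9.8 × sin 26.57° = 24.981 N down its slope.
The 3.9 kg side's 29.703 N exceeds the other side's 24.981 N, so that mass slides down and the 5.7 kg mass slides up. Taking that direction as positive, Newton's second law for the whole system gives 29.703 − 24.981 = (3.9 + 5.7) a, so a = 4.722 / 9.6 = 0.4919 m/s².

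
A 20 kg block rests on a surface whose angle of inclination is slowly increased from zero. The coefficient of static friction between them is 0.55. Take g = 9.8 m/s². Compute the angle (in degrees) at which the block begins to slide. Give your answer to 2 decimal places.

At the threshold of sliding, static friction is at its maximum μ_s N and exactly balances the weight component along the incline: mg sin θ = μ_s mg cos θ.
Hence tan θ = μ_s = 0.55, so θ = arctan(0.55) = 28.8108°.

28.81°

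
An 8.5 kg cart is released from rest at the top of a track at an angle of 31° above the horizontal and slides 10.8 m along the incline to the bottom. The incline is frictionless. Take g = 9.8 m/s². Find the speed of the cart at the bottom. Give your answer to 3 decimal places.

The weight component along the incline is mg sin 31° = 42.903 N and the normal force is N = mg cos 31° = 71.402 N.
With no friction, a = g sin 31° = 5.0474 m/s².
Starting from rest over a distance of 10.8 m, v² = 2aL = 2 × 5.0474 × 10.8 = 109.0238, so v = 10.4414 m/s.

10.441 m/s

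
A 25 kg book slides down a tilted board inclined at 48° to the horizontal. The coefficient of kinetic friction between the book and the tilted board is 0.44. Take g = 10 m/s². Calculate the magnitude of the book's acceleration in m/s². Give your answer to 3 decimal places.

Resolving the weight along the incline: the component pulling the book down the slope is mg sin 48° = 25 × 10 × 0.7431 = 185.775 N, and the normal force is N = mg cos 48° = 25 × 10 × 0.6691 = 167.275 N.
Kinetic friction acts up the slope with magnitude f = μN = 0.44 × 167.275 = 73.601 N.
Net force along the incline is 185.775 − 73.601 = 112.174 N, so a = 112.174 / 25 = 4.4870 m/s².

4.487 m/s²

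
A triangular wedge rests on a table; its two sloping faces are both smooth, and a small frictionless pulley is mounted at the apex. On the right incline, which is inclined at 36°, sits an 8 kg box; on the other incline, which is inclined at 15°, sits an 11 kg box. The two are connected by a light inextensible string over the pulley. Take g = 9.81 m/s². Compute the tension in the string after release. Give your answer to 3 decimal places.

Resolve each weight along its own incline: the 8 kg mass has component 8 × 9.81 × sin 36° = 46.129 N down its slope, and the 11 kg mass has 11 × 9.81 × sin 15° = 27.929 N down its slope.
The 8 kg side's 46.129 N exceeds the other side's 27.929 N, so that mass slides down and the 11 kg mass slides up. Taking that direction as positive, Newton's second law for the whole system gives 46.129 − 27.929 = (8 + 11) a, so a = 18.200 / 19 = 0.9579 m/s².
For the 11 kg mass (up-slope positive): T − 27.929 = 11 × 0.9579, so T = 38.466 N.

38.466 N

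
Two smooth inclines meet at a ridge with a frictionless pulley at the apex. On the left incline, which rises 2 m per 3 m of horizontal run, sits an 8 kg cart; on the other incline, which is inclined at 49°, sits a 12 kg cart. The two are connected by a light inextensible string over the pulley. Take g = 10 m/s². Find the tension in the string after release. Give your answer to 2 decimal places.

62.85 N

Resolve each weight along its own incline: the 8 kg mass has component 8 × 10 × sin 33.69° = 44.376 N down its slope, and the 12 kg mass has 12 × 10 × sin 49° = 90.565 N down its slope.
The 12 kg side's 90.565 N exceeds the other side's 44.376 N, so that mass slides down and the 8 kg mass slides up. Taking that direction as positive, Newton's second law for the whole system gives 90.565 − 44.376 = (8 + 12) a, so a = 46.189 / 20 = 2.3095 m/s².
For the 8 kg mass (up-slope positive): T − 44.376 = 8 × 2.3095, so T = 62.852 N.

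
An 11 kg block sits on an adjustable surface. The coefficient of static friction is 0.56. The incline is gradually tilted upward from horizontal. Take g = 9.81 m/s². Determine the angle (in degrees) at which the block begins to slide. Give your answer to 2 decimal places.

29.25°

At the threshold of sliding, static friction is at its maximum μ_s N and exactly balances the weight component along the incline: mg sin θ = μ_s mg cos θ.
Hence tan θ = μ_s = 0.56, so θ = arctan(0.56) = 29.2488°.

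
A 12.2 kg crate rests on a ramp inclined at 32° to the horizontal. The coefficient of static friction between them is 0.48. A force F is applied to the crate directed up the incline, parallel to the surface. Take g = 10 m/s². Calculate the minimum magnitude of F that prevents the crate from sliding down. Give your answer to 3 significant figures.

15.0 N

The normal force is N = mg cos 32° = 103.462 N. With F at its minimum the crate is on the verge of sliding down, so static friction is at its maximum μ_s N = 0.48 × 103.462 = 49.662 N and acts up the slope.
Equilibrium along the incline: F + μ_s N = mg sin 32°, so F = 64.650 − 49.662 = 14.988 N.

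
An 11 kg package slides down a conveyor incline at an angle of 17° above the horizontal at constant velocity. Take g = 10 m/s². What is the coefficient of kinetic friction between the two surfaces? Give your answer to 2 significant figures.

At constant velocity the net force along the incline is zero: mg sin 17° = μ mg cos 17°.
So μ = tan 17° = 0.2924 / 0.9563 = 0.3058.

0.31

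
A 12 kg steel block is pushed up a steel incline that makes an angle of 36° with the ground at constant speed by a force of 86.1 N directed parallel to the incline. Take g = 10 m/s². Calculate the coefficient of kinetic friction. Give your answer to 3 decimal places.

At constant speed ΣF = 0 along the incline. The applied 86.1 N acts up the slope; the weight component mg sin 36° = 70.534 N and kinetic friction μN both act down the slope.
So 86.1 = 70.534 + μ × 97.082, giving μ = (86.1 − 70.534) / 97.082 = 0.1603.

0.160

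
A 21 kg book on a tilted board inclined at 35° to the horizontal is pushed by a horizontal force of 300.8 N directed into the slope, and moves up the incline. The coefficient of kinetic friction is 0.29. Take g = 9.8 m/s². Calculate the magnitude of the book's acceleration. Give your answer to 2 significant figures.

1.4 m/s²

The horizontal push has components F cos 35° = 300.8 × 0.8192 = 246.415 N up the incline and F sin 35° = 300.8 × 0.5736 = 172.539 N pressing into the surface.
The normal force is therefore N = mg cos 35° + F sin 35° = 168.591 + 172.539 = 341.130 N, and kinetic friction down the slope is μN = 0.29 × 341.130 = 98.928 N.
Along the incline: F cos 35° − mg sin 35° − μN = ma, so 246.415 − 118.047 − 98.928 = 21 a, giving a = 1.4019 m/s².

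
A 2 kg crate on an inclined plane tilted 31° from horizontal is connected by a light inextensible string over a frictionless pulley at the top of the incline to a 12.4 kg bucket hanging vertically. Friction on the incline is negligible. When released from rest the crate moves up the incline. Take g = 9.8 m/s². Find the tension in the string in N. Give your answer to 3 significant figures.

25.6 N

For the crate on the incline: the weight component along the slope is m₁g sin 31° = 2 × 9.8 × 0.5150 = 10.094 N and the normal force is N = m₁g cos 31° = 16.800 N.
Newton's second law for the crate (up-slope positive): T − 10.094 = 2 a. For the hanging bucket (downward positive): 12.4 × 9.8 − T = 12.4 a.
Adding the two equations eliminates T: 111.426 = 14.4 a, so a = 7.7379 m/s².
Then from the hanging bucket's equation, T = 12.4 × (9.8 − 7.7379) = 25.570 N.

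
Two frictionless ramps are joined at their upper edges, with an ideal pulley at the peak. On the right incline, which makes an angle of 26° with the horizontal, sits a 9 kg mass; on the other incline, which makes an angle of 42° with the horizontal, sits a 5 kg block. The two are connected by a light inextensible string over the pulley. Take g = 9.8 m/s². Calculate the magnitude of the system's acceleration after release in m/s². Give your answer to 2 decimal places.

Resolve each weight along its own incline: the 9 kg mass has component 9 × 9.8 × sin 26° = 38.664 N down its slope, and the 5 kg mass has 5 × 9.8 × sin 42° = 32.787 N down its slope.
The 9 kg side's 38.664 N exceeds the other side's 32.787 N, so that mass slides down and the 5 kg mass slides up. Taking that direction as positive, Newton's second law for the whole system gives 38.664 − 32.787 = (9 + 5) a, so a = 5.877 / 14 = 0.4198 m/s².

0.42 m/s²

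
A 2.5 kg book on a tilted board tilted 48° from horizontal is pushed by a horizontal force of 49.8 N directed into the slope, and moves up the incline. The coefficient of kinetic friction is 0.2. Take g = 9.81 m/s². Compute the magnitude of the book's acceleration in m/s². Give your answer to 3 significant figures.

The horizontal push has components F cos 48° = 49.8 × 0.6691 = 33.321 N up the incline and F sin 48° = 49.8 × 0.7431 = 37.006 N pressing into the surface.
The normal force is therefore N = mg cos 48° + F sin 48° = 16.410 + 37.006 = 53.416 N, and kinetic friction down the slope is μN = 0.2 × 53.416 = 10.683 N.
Along the incline: F cos 48° − mg sin 48° − μN = ma, so 33.321 − 18.225 − 10.683 = 2.5 a, giving a = 1.7652 m/s².

1.77 m/s²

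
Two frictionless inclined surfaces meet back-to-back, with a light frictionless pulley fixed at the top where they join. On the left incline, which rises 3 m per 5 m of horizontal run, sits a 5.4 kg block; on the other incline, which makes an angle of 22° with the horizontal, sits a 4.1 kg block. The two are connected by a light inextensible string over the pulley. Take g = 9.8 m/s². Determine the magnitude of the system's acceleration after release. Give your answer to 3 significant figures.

Resolve each weight along its own incline: the 5.4 kg mass has component 5.4 × 9.8 × sin 30.96° = 27.227 N down its slope, and the 4.1 kg mass has 4.1 × 9.8 × sin 22° = 15.052 N down its slope.
The 5.4 kg side's 27.227 N exceeds the other side's 15.052 N, so that mass slides down and the 4.1 kg mass slides up. Taking that direction as positive, Newton's second law for the whole system gives 27.227 − 15.052 = (5.4 + 4.1) a, so a = 12.175 / 9.5 = 1.2816 m/s².

1.28 m/s²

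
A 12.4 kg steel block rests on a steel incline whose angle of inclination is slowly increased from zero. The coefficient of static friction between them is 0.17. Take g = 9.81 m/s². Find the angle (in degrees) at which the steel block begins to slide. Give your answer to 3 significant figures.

9.65°

At the threshold of sliding, static friction is at its maximum μ_s N and exactly balances the weight component along the incline: mg sin θ = μ_s mg cos θ.
Hence tan θ = μ_s = 0.17, so θ = arctan(0.17) = 9.6480°.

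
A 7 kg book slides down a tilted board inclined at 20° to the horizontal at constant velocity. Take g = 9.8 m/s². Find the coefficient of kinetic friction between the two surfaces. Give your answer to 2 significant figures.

At constant velocity the net force along the incline is zero: mg sin 20° = μ mg cos 20°.
So μ = tan 20° = 0.3420 / 0.9397 = 0.3639.

0.36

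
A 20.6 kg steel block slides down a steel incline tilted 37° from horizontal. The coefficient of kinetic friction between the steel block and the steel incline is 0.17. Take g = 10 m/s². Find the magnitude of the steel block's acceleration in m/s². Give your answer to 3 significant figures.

4.66 m/s²

Resolving the weight along the incline: the component pulling the steel block down the slope is mg sin 37° = 20.6 × 10 × 0.6018 = 123.971 N, and the normal force is N = mg cos 37° = 20.6 × 10 × 0.7986 = 164.512 N.
Kinetic friction acts up the slope with magnitude f = μN = 0.17 × 164.512 = 27.967 N.
Net force along the incline is 123.971 − 27.967 = 96.004 N, so a = 96.004 / 20.6 = 4.6604 m/s².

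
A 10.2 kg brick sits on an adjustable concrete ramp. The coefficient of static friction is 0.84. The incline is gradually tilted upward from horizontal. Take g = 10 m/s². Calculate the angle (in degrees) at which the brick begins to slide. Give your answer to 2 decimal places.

40.03°

At the threshold of sliding, static friction is at its maximum μ_s N and exactly balances the weight component along the incline: mg sin θ = μ_s mg cos θ.
Hence tan θ = μ_s = 0.84, so θ = arctan(0.84) = 40.0303°.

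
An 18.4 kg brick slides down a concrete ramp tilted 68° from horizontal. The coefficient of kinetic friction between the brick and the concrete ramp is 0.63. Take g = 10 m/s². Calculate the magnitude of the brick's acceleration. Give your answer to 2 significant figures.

Resolving the weight along the incline: the component pulling the brick down the slope is mg sin 68° = 18.4 × 10 × 0.9272 = 170.605 N, and the normal force is N = mg cos 68° = 18.4 × 10 × 0.3746 = 68.926 N.
Kinetic friction acts up the slope with magnitude f = μN = 0.63 × 68.926 = 43.423 N.
Net force along the incline is 170.605 − 43.423 = 127.182 N, so a = 127.182 / 18.4 = 6.9121 m/s².

6.9 m/s²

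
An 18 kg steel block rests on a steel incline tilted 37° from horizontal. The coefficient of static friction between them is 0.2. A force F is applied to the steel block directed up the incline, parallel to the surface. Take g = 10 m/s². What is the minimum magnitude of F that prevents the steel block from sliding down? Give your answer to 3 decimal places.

The normal force is N = mg cos 37° = 143.754 N. With F at its minimum the steel block is on the verge of sliding down, so static friction is at its maximum μ_s N = 0.2 × 143.754 = 28.751 N and acts up the slope.
Equilibrium along the incline: F + μ_s N = mg sin 37°, so F = 108.327 − 28.751 = 79.576 N.

79.576 N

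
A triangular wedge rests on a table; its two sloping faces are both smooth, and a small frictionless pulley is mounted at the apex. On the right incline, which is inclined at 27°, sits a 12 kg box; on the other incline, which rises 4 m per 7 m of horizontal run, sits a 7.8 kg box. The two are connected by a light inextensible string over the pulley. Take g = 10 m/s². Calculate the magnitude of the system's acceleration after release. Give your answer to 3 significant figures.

Resolve each weight along its own incline: the 12 kg mass has component 12 × 10 × sin 27° = 54.479 N down its slope, and the 7.8 kg mass has 7.8 × 10 × sin 29.74° = 38.699 N down its slope.
The 12 kg side's 54.479 N exceeds the other side's 38.699 N, so that mass slides down and the 7.8 kg mass slides up. Taking that direction as positive, Newton's second law for the whole system gives 54.479 − 38.699 = (12 + 7.8) a, so a = 15.780 / 19.8 = 0.7970 m/s².

0.797 m/s²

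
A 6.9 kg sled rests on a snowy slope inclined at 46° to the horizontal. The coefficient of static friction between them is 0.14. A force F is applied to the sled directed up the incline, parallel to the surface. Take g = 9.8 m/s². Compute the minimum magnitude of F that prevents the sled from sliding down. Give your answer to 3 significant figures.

42.1 N

The normal force is N = mg cos 46° = 46.973 N. With F at its minimum the sled is on the verge of sliding down, so static friction is at its maximum μ_s N = 0.14 × 46.973 = 6.576 N and acts up the slope.
Equilibrium along the incline: F + μ_s N = mg sin 46°, so F = 48.642 − 6.576 = 42.066 N.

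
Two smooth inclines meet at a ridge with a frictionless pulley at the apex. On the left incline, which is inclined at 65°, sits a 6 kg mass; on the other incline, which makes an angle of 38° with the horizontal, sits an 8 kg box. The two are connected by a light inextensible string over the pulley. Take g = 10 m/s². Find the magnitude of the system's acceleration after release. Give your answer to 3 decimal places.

Resolve each weight along its own incline: the 6 kg mass has component 6 × 10 × sin 65° = 54.378 N down its slope, and the 8 kg mass has 8 × 10 × sin 38° = 49.253 N down its slope.
The 6 kg side's 54.378 N exceeds the other side's 49.253 N, so that mass slides down and the 8 kg mass slides up. Taking that direction as positive, Newton's second law for the whole system gives 54.378 − 49.253 = (6 + 8) a, so a = 5.125 / 14 = 0.3661 m/s².

0.366 m/s²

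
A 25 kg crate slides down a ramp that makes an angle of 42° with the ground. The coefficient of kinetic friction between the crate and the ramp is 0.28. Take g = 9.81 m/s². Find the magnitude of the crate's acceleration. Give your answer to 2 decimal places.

4.52 m/s²

Resolving the weight along the incline: the component pulling the crate down the slope is mg sin 42° = 25 × 9.81 × 0.6691 = 164.097 N, and the normal force is N = mg cos 42° = 25 × 9.81 × 0.7431 = 182.245 N.
Kinetic friction acts up the slope with magnitude f = μN = 0.28 × 182.245 = 51.029 N.
Net force along the incline is 164.097 − 51.029 = 113.068 N, so a = 113.068 / 25 = 4.5227 m/s².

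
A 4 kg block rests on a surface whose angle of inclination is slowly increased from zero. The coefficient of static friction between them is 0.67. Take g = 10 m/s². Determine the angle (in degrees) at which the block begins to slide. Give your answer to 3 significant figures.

33.8°

At the threshold of sliding, static friction is at its maximum μ_s N and exactly balances the weight component along the incline: mg sin θ = μ_s mg cos θ.
Hence tan θ = μ_s = 0.67, so θ = arctan(0.67) = 33.8221°.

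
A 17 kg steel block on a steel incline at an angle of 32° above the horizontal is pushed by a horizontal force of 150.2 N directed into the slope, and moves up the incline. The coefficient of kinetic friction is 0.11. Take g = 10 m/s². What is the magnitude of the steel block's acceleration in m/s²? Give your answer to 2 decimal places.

The horizontal push has components F cos 32° = 150.2 × 0.8480 = 127.370 N up the incline and F sin 32° = 150.2 × 0.5299 = 79.591 N pressing into the surface.
The normal force is therefore N = mg cos 32° + F sin 32° = 144.160 + 79.591 = 223.751 N, and kinetic friction down the slope is μN = 0.11 × 223.751 = 24.613 N.
Along the incline: F cos 32° − mg sin 32° − μN = ma, so 127.370 − 90.083 − 24.613 = 17 a, giving a = 0.7455 m/s².

0.75 m/s²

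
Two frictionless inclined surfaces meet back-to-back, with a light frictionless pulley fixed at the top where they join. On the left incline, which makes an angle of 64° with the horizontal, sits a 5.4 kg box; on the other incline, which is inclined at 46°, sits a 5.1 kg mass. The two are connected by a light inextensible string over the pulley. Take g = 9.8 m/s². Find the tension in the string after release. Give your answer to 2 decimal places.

41.59 N

Resolve each weight along its own incline: the 5.4 kg mass has component 5.4 × 9.8 × sin 64° = 47.564 N down its slope, and the 5.1 kg mass has 5.1 × 9.8 × sin 46° = 35.953 N down its slope.
The 5.4 kg side's 47.564 N exceeds the other side's 35.953 N, so that mass slides down and the 5.1 kg mass slides up. Taking that direction as positive, Newton's second law for the whole system gives 47.564 − 35.953 = (5.4 + 5.1) a, so a = 11.611 / 10.5 = 1.1058 m/s².
For the 5.1 kg mass (up-slope positive): T − 35.953 = 5.1 × 1.1058, so T = 41.593 N.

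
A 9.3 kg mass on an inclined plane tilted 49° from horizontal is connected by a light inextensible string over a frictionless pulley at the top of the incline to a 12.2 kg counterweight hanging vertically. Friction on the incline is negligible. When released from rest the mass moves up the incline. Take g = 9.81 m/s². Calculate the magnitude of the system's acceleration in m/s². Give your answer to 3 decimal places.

For the mass on the incline: the weight component along the slope is m₁g sin 49° = 9.3 × 9.81 × 0.7547 = 68.854 N and the normal force is N = m₁g cos 49° = 59.854 N.
Newton's second law for the mass (up-slope positive): T − 68.854 = 9.3 a. For the hanging counterweight (downward positive): 12.2 × 9.81 − T = 12.2 a.
Adding the two equations eliminates T: 50.828 = 21.5 a, so a = 2.3641 m/s².

2.364 m/s²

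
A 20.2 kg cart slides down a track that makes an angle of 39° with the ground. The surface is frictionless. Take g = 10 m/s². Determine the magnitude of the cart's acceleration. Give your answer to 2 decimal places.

6.29 m/s²

Resolving the weight along the incline: the component pulling the cart down the slope is mg sin 39° = 20.2 × 10 × 0.6293 = 127.119 N, and the normal force is N = mg cos 39° = 20.2 × 10 × 0.7771 = 156.974 N.
With no friction the net force along the incline is 127.119 N, so a = g sin 39° = 127.119 / 20.2 = 6.2930 m/s².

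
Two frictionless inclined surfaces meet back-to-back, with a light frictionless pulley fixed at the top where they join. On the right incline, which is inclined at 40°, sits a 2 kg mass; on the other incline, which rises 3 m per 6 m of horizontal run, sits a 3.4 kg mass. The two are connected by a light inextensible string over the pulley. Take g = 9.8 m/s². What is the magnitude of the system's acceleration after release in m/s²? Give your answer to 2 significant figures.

0.43 m/s²

Resolve each weight along its own incline: the 2 kg mass has component 2 × 9.8 × sin 40° = 12.599 N down its slope, and the 3.4 kg mass has 3.4 × 9.8 × sin 26.57° = 14.901 N down its slope.
The 3.4 kg side's 14.901 N exceeds the other side's 12.599 N, so that mass slides down and the 2 kg mass slides up. Taking that direction as positive, Newton's second law for the whole system gives 14.901 − 12.599 = (2 + 3.4) a, so a = 2.302 / 5.4 = 0.4263 m/s².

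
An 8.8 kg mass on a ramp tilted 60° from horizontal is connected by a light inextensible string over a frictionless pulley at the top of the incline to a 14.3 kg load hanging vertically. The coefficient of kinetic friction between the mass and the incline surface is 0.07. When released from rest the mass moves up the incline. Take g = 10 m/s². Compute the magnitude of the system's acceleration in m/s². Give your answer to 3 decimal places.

For the mass on the incline: the weight component along the slope is m₁g sin 60° = 8.8 × 10 × 0.8660 = 76.208 N and the normal force is N = m₁g cos 60° = 44.000 N.
Kinetic friction opposes the mass's motion up the incline: f = μN = 0.07 × 44.000 = 3.080 N acting down the slope.
Newton's second law for the mass (up-slope positive): T − 76.208 − 3.080 = 8.8 a. For the hanging load (downward positive): 14.3 × 10 − T = 14.3 a.
Adding the two equations eliminates T: 63.712 = 23.1 a, so a = 2.7581 m/s².

2.758 m/s²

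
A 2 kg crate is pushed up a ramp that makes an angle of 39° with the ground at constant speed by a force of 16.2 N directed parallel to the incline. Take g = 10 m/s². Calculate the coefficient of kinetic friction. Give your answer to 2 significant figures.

0.23

At constant speed ΣF = 0 along the incline. The applied 16.2 N acts up the slope; the weight component mg sin 39° = 12.586 N and kinetic friction μN both act down the slope.
So 16.2 = 12.586 + μ × 15.543, giving μ = (16.2 − 12.586) / 15.543 = 0.2325.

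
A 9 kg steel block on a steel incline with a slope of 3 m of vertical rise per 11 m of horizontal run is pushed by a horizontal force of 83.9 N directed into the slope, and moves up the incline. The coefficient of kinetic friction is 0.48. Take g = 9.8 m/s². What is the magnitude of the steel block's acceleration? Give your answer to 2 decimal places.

0.70 m/s²

The horizontal push has components F cos 15.26° = 83.9 × 0.9648 = 80.947 N up the incline and F sin 15.26° = 83.9 × 0.2631 = 22.074 N pressing into the surface.
The normal force is therefore N = mg cos 15.26° + F sin 15.26° = 85.095 + 22.074 = 107.169 N, and kinetic friction down the slope is μN = 0.48 × 107.169 = 51.441 N.
Along the incline: F cos 15.26° − mg sin 15.26° − μN = ma, so 80.947 − 23.205 − 51.441 = 9 a, giving a = 0.7001 m/s².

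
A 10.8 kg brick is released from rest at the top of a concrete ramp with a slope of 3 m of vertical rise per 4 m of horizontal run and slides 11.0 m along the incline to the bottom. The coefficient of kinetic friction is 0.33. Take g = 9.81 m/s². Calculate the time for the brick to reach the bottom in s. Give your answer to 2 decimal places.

The weight component along the incline is mg sin 36.87° = 63.569 N and the normal force is N = mg cos 36.87° = 84.758 N.
Friction up the slope is f = μN = 0.33 × 84.758 = 27.970 N, so the net downslope force is 63.569 − 27.970 = 35.599 N and a = 35.599 / 10.8 = 3.2962 m/s².
Starting from rest, L = ½at², so t = √(2L/a) = √(2 × 11.0 / 3.2962) = 2.5835 s.

2.58 s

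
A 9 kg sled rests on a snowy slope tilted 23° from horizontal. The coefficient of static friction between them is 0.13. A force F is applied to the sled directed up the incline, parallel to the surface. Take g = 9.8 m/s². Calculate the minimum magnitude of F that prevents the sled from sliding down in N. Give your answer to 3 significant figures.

23.9 N

The normal force is N = mg cos 23° = 81.189 N. With F at its minimum the sled is on the verge of sliding down, so static friction is at its maximum μ_s N = 0.13 × 81.189 = 10.555 N and acts up the slope.
Equilibrium along the incline: F + μ_s N = mg sin 23°, so F = 34.462 − 10.555 = 23.907 N.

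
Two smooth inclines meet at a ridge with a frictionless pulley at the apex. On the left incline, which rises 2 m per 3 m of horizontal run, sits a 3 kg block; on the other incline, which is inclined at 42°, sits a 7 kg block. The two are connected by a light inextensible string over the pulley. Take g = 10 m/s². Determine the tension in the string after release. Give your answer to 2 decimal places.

25.70 N

Resolve each weight along its own incline: the 3 kg mass has component 3 × 10 × sin 33.69° = 16.641 N down its slope, and the 7 kg mass has 7 × 10 × sin 42° = 46.839 N down its slope.
The 7 kg side's 46.839 N exceeds the other side's 16.641 N, so that mass slides down and the 3 kg mass slides up. Taking that direction as positive, Newton's second law for the whole system gives 46.839 − 16.641 = (3 + 7) a, so a = 30.198 / 10 = 3.0198 m/s².
For the 3 kg mass (up-slope positive): T − 16.641 = 3 × 3.0198, so T = 25.700 N.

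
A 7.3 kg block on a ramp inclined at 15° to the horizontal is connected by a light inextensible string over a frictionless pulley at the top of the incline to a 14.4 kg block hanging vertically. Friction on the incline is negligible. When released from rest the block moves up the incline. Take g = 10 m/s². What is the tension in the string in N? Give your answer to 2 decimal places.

60.98 N

For the block on the incline: the weight component along the slope is m₁g sin 15° = 7.3 × 10 × 0.2588 = 18.892 N and the normal force is N = m₁g cos 15° = 70.513 N.
Newton's second law for the block (up-slope positive): T − 18.892 = 7.3 a. For the hanging block (downward positive): 14.4 × 10 − T = 14.4 a.
Adding the two equations eliminates T: 125.108 = 21.7 a, so a = 5.7653 m/s².
Then from the hanging block's equation, T = 14.4 × (10 − 5.7653) = 60.980 N.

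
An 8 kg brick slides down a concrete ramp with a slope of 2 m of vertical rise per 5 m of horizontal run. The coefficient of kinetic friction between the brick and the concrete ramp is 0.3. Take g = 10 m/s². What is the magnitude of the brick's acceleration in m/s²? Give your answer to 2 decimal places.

Resolving the weight along the incline: the component pulling the brick down the slope is mg sin 21.80° = 8 × 10 × 0.3714 = 29.712 N, and the normal force is N = mg cos 21.80° = 8 × 10 × 0.9285 = 74.280 N.
Kinetic friction acts up the slope with magnitude f = μN = 0.3 × 74.280 = 22.284 N.
Net force along the incline is 29.712 − 22.284 = 7.428 N, so a = 7.428 / 8 = 0.9285 m/s².

0.93 m/s²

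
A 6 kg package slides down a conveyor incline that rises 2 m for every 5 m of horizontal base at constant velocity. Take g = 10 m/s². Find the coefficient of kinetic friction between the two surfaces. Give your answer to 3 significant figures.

At constant velocity the net force along the incline is zero: mg sin 21.80° = μ mg cos 21.80°.
So μ = tan 21.80° = 0.3714 / 0.9285 = 0.4000.

0.400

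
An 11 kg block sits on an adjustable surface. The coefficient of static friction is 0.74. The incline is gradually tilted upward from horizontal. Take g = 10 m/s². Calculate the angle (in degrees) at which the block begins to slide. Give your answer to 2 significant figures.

37°

At the threshold of sliding, static friction is at its maximum μ_s N and exactly balances the weight component along the incline: mg sin θ = μ_s mg cos θ.
Hence tan θ = μ_s = 0.74, so θ = arctan(0.74) = 36.5014°.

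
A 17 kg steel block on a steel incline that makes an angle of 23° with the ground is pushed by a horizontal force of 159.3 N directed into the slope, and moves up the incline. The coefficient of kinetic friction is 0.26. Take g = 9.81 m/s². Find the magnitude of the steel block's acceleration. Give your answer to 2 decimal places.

1.49 m/s²

The horizontal push has components F cos 23° = 159.3 × 0.9205 = 146.636 N up the incline and F sin 23° = 159.3 × 0.3907 = 62.239 N pressing into the surface.
The normal force is therefore N = mg cos 23° + F sin 23° = 153.512 + 62.239 = 215.751 N, and kinetic friction down the slope is μN = 0.26 × 215.751 = 56.095 N.
Along the incline: F cos 23° − mg sin 23° − μN = ma, so 146.636 − 65.157 − 56.095 = 17 a, giving a = 1.4932 m/s².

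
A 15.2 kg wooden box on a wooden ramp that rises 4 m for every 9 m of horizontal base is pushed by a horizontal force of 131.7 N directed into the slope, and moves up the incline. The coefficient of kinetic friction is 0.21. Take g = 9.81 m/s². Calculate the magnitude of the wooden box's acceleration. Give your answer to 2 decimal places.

The horizontal push has components F cos 23.96° = 131.7 × 0.9138 = 120.347 N up the incline and F sin 23.96° = 131.7 × 0.4061 = 53.483 N pressing into the surface.
The normal force is therefore N = mg cos 23.96° + F sin 23.96° = 136.259 + 53.483 = 189.742 N, and kinetic friction down the slope is μN = 0.21 × 189.742 = 39.846 N.
Along the incline: F cos 23.96° − mg sin 23.96° − μN = ma, so 120.347 − 60.554 − 39.846 = 15.2 a, giving a = 1.3123 m/s².

1.31 m/s²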